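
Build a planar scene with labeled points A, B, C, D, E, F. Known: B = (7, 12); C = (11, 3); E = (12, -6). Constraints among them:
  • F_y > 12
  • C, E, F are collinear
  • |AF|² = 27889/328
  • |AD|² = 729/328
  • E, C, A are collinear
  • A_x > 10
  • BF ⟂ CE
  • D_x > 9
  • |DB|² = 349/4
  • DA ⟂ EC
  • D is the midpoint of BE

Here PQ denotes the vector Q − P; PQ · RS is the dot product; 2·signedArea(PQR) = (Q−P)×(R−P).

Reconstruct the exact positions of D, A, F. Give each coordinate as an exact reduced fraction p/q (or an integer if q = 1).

A = (1801/164, 519/164)
D = (19/2, 3)
F = (817/82, 1011/82)

1. D_x = 19/2  [D is the midpoint of BE]
2. D_y = 3  [D is the midpoint of BE]
   → D = (19/2, 3)
3. A_x = 1801/164  [E, C, A are collinear ∩ DA ⟂ EC]
4. A_y = 519/164  [E, C, A are collinear ∩ DA ⟂ EC]
   → A = (1801/164, 519/164)
5. F_x = 817/82  [C, E, F are collinear ∩ BF ⟂ CE]
6. F_y = 1011/82  [C, E, F are collinear ∩ BF ⟂ CE]
   → F = (817/82, 1011/82)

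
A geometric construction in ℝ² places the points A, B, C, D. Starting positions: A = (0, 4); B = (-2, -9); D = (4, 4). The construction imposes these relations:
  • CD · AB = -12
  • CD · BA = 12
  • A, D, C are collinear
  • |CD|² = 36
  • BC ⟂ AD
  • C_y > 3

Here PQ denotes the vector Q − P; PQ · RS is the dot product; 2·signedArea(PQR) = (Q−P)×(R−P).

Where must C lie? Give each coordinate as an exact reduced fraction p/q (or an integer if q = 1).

1. C_x = -2  [A, D, C are collinear ∩ BC ⟂ AD]
2. C_y = 4  [A, D, C are collinear ∩ BC ⟂ AD]
   → C = (-2, 4)

C = (-2, 4)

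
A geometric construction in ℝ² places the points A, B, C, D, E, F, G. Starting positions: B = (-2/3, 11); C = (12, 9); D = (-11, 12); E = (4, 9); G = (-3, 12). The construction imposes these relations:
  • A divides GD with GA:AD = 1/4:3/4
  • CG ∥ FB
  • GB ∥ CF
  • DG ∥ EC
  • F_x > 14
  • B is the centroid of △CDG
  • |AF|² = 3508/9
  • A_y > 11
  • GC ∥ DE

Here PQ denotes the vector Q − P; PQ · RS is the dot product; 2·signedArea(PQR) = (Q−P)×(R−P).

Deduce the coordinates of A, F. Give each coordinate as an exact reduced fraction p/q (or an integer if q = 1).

A = (-5, 12)
F = (43/3, 8)

1. A_x = -5  [A divides GD with GA:AD = 1/4:3/4]
2. A_y = 12  [A divides GD with GA:AD = 1/4:3/4]
   → A = (-5, 12)
3. F_x = 43/3  [CG ∥ FB ∩ GB ∥ CF]
4. F_y = 8  [CG ∥ FB ∩ GB ∥ CF]
   → F = (43/3, 8)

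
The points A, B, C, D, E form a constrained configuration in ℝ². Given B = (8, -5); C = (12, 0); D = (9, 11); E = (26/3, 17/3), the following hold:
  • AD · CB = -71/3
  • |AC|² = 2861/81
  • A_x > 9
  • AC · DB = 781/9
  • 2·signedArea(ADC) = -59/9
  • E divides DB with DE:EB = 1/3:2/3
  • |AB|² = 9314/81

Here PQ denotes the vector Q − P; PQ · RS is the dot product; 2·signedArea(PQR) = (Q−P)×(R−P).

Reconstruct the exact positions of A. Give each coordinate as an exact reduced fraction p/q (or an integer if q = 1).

1. A_x = 89/9  [AD · CB = -71/3 ∩ 2·signedArea(ADC) = -59/9]
2. A_y = 50/9  [AD · CB = -71/3 ∩ 2·signedArea(ADC) = -59/9]
   → A = (89/9, 50/9)

A = (89/9, 50/9)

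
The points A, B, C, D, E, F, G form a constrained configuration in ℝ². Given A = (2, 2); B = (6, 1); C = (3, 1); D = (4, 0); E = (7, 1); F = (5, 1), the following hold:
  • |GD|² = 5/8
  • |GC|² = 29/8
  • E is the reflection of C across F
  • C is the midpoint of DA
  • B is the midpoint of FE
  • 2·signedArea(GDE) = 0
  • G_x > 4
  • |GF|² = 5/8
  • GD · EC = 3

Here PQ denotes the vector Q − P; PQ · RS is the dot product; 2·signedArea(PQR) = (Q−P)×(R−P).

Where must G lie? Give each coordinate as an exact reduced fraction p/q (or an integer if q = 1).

G = (19/4, 1/4)

1. G_x = 19/4  [2·signedArea(GDE) = 0 ∩ GD · EC = 3]
2. G_y = 1/4  [2·signedArea(GDE) = 0 ∩ GD · EC = 3]
   → G = (19/4, 1/4)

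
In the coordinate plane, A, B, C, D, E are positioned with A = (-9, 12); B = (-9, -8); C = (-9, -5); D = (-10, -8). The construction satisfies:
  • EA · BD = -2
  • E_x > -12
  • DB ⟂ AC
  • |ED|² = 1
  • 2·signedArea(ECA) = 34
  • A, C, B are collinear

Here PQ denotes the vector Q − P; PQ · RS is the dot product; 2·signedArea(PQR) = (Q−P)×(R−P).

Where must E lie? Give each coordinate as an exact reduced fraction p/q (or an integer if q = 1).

1. E_x = -11  [2·signedArea(ECA) = 34]
2. E_y = -8  [|ED|² = 1]
   → E = (-11, -8)

E = (-11, -8)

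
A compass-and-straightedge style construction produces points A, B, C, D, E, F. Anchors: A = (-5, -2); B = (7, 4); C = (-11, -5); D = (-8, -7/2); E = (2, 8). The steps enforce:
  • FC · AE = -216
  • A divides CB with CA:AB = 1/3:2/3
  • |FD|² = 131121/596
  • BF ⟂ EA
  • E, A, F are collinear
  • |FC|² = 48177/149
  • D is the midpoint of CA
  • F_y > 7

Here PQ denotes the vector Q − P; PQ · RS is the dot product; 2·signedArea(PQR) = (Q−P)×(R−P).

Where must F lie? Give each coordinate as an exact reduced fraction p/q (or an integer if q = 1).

1. F_x = 263/149  [E, A, F are collinear ∩ BF ⟂ EA]
2. F_y = 1142/149  [E, A, F are collinear ∩ BF ⟂ EA]
   → F = (263/149, 1142/149)

F = (263/149, 1142/149)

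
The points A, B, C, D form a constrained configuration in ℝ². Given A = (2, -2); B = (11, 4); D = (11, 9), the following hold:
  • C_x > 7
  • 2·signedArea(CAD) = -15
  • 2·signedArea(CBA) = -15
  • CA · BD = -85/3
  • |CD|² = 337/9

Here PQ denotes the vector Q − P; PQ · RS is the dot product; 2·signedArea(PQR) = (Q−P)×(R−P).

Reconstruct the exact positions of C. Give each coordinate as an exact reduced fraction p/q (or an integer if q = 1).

C = (8, 11/3)

1. C_x = 8  [2·signedArea(CAD) = -15 ∩ 2·signedArea(CBA) = -15]
2. C_y = 11/3  [2·signedArea(CAD) = -15 ∩ 2·signedArea(CBA) = -15]
   → C = (8, 11/3)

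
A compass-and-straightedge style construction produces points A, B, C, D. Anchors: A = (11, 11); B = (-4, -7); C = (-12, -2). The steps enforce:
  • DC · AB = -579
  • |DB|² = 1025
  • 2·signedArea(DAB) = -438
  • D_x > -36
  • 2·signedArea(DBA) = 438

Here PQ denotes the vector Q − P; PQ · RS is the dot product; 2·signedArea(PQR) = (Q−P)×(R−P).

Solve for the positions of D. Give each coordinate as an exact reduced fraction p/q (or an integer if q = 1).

1. D_x = -35  [2·signedArea(DAB) = -438 ∩ DC · AB = -579]
2. D_y = -15  [2·signedArea(DAB) = -438 ∩ DC · AB = -579]
   → D = (-35, -15)

D = (-35, -15)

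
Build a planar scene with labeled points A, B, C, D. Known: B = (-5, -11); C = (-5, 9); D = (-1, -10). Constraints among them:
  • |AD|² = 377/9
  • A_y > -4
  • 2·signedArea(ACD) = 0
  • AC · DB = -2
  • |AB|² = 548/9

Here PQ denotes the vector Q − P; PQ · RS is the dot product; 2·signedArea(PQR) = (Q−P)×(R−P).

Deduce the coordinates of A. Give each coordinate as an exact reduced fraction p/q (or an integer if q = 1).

A = (-7/3, -11/3)

1. A_x = -7/3  [2·signedArea(ACD) = 0 ∩ AC · DB = -2]
2. A_y = -11/3  [2·signedArea(ACD) = 0 ∩ AC · DB = -2]
   → A = (-7/3, -11/3)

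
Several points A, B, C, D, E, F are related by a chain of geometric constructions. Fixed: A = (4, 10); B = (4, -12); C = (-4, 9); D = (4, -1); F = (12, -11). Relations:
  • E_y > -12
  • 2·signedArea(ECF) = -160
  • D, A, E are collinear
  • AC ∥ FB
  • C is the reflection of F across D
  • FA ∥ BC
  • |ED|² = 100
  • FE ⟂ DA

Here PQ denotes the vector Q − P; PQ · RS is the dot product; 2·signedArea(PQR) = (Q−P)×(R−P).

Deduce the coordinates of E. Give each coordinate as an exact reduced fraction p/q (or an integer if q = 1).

1. E_x = 4  [D, A, E are collinear ∩ FE ⟂ DA]
2. E_y = -11  [D, A, E are collinear ∩ FE ⟂ DA]
   → E = (4, -11)

E = (4, -11)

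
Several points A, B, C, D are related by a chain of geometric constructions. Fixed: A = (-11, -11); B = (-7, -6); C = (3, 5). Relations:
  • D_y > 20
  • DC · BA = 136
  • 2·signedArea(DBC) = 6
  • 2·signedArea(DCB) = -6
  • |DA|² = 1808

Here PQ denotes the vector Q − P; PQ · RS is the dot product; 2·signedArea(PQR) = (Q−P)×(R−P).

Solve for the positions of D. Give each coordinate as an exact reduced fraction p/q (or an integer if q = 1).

D = (17, 21)

1. D_x = 17  [2·signedArea(DCB) = -6 ∩ DC · BA = 136]
2. D_y = 21  [2·signedArea(DCB) = -6 ∩ DC · BA = 136]
   → D = (17, 21)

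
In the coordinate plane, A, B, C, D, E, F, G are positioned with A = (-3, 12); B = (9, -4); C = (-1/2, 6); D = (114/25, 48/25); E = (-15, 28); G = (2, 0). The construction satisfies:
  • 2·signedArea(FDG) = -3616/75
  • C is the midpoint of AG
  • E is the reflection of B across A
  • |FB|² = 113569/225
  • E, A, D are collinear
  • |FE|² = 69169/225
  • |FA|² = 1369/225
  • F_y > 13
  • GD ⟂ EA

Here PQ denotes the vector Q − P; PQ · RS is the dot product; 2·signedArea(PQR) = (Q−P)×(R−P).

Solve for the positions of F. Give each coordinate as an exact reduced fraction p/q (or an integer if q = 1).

1. F_x = -112/25  [line 48/25·x + -64/25·y + 3328/75 = 0 ∩ |FA|² = 1369/225]
2. F_y = 1048/75  [line 48/25·x + -64/25·y + 3328/75 = 0 ∩ |FA|² = 1369/225]
   → F = (-112/25, 1048/75)

F = (-112/25, 1048/75)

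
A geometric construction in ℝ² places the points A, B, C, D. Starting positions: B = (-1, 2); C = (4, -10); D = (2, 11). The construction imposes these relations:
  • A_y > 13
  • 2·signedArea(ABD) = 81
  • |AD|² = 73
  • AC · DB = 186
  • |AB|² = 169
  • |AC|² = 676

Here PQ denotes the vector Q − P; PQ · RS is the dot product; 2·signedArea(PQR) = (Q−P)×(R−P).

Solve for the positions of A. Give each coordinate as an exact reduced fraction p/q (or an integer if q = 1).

1. A_x = -6  [2·signedArea(ABD) = 81 ∩ AC · DB = 186]
2. A_y = 14  [2·signedArea(ABD) = 81 ∩ AC · DB = 186]
   → A = (-6, 14)

A = (-6, 14)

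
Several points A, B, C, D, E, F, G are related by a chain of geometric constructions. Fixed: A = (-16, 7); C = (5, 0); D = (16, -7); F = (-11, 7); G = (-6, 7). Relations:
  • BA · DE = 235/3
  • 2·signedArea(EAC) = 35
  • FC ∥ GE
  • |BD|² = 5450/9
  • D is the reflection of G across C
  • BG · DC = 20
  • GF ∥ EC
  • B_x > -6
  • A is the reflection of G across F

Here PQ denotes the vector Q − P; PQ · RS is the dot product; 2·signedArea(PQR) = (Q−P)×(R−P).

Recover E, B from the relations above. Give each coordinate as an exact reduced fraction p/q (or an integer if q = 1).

1. E_x = 10  [GF ∥ EC ∩ FC ∥ GE]
2. E_y = 0  [GF ∥ EC ∩ FC ∥ GE]
   → E = (10, 0)
3. B_x = -17/3  [BG · DC = 20 ∩ BA · DE = 235/3]
4. B_y = 14/3  [BG · DC = 20 ∩ BA · DE = 235/3]
   → B = (-17/3, 14/3)

B = (-17/3, 14/3)
E = (10, 0)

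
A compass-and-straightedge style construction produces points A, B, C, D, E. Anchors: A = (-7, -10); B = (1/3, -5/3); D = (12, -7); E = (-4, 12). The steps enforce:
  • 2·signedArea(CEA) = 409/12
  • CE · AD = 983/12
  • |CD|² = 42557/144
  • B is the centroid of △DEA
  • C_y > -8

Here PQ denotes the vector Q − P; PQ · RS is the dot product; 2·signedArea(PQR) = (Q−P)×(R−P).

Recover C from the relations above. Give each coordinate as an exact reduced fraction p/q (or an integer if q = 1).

C = (-31/6, -95/12)

1. C_x = -31/6  [2·signedArea(CEA) = 409/12 ∩ CE · AD = 983/12]
2. C_y = -95/12  [2·signedArea(CEA) = 409/12 ∩ CE · AD = 983/12]
   → C = (-31/6, -95/12)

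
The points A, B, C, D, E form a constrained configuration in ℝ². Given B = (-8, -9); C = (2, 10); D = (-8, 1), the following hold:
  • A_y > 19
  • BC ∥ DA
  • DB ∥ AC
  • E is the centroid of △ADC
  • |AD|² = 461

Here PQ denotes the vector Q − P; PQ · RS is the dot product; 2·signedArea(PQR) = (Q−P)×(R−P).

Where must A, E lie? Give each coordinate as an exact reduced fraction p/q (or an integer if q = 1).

1. A_x = 2  [DB ∥ AC ∩ BC ∥ DA]
2. A_y = 20  [DB ∥ AC ∩ BC ∥ DA]
   → A = (2, 20)
3. E_x = -4/3  [E is the centroid of △ADC]
4. E_y = 31/3  [E is the centroid of △ADC]
   → E = (-4/3, 31/3)

A = (2, 20)
E = (-4/3, 31/3)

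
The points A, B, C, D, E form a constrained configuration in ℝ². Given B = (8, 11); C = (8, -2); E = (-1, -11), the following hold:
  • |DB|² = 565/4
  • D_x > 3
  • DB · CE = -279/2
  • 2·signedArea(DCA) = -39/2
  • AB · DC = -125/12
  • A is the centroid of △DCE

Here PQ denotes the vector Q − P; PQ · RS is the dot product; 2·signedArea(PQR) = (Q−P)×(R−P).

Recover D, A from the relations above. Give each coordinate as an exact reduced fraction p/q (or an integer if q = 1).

1. D_x = 7/2  [line 9·x + 9·y + -63/2 = 0 ∩ |DB|² = 565/4]
2. D_y = 0  [line 9·x + 9·y + -63/2 = 0 ∩ |DB|² = 565/4]
   → D = (7/2, 0)
3. A_x = 7/2  [A is the centroid of △DCE]
4. A_y = -13/3  [A is the centroid of △DCE]
   → A = (7/2, -13/3)

A = (7/2, -13/3)
D = (7/2, 0)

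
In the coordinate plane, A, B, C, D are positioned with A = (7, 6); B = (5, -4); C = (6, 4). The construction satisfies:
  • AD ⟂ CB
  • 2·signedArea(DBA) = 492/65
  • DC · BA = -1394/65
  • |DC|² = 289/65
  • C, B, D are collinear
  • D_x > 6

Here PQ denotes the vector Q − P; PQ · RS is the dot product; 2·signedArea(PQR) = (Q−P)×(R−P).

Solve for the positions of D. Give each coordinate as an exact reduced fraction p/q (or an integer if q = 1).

1. D_x = 407/65  [C, B, D are collinear ∩ AD ⟂ CB]
2. D_y = 396/65  [C, B, D are collinear ∩ AD ⟂ CB]
   → D = (407/65, 396/65)

D = (407/65, 396/65)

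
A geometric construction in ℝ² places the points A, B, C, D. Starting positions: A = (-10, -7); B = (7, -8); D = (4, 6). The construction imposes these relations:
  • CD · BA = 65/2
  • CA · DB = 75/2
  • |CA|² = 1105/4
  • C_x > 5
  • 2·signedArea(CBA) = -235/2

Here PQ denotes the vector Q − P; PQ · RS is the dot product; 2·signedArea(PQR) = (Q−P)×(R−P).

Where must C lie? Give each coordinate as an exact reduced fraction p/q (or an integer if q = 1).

C = (11/2, -1)

1. C_x = 11/2  [2·signedArea(CBA) = -235/2 ∩ CA · DB = 75/2]
2. C_y = -1  [2·signedArea(CBA) = -235/2 ∩ CA · DB = 75/2]
   → C = (11/2, -1)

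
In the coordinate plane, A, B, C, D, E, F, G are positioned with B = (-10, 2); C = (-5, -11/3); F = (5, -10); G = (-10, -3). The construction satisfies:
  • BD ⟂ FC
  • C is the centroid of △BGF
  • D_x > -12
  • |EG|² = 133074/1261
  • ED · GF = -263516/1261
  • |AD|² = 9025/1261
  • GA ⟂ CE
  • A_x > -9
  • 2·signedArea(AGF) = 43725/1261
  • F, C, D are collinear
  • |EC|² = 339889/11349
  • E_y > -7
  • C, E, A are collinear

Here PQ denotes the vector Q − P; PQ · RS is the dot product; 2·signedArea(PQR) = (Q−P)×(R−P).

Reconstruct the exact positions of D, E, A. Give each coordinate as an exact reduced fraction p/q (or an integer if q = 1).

A = (-11185/1261, -1533/1261)
D = (-14035/1261, 272/1261)
E = (-475/1261, -8316/1261)

1. D_x = -14035/1261  [F, C, D are collinear ∩ BD ⟂ FC]
2. D_y = 272/1261  [F, C, D are collinear ∩ BD ⟂ FC]
   → D = (-14035/1261, 272/1261)
3. E_x = -475/1261  [line -15·x + 7·y + 51087/1261 = 0 ∩ |EG|² = 133074/1261]
4. E_y = -8316/1261  [line -15·x + 7·y + 51087/1261 = 0 ∩ |EG|² = 133074/1261]
   → E = (-475/1261, -8316/1261)
5. A_x = -11185/1261  [C, E, A are collinear ∩ GA ⟂ CE]
6. A_y = -1533/1261  [C, E, A are collinear ∩ GA ⟂ CE]
   → A = (-11185/1261, -1533/1261)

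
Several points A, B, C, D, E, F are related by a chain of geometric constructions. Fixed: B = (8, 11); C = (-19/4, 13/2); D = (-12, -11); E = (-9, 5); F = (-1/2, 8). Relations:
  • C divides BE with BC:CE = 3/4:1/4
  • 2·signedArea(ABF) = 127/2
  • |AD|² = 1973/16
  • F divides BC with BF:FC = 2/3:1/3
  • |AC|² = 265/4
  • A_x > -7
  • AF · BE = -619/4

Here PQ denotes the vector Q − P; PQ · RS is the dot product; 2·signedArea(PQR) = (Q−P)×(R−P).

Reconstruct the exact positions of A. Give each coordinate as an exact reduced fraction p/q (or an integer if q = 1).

A = (-25/4, -3/2)

1. A_x = -25/4  [2·signedArea(ABF) = 127/2 ∩ AF · BE = -619/4]
2. A_y = -3/2  [2·signedArea(ABF) = 127/2 ∩ AF · BE = -619/4]
   → A = (-25/4, -3/2)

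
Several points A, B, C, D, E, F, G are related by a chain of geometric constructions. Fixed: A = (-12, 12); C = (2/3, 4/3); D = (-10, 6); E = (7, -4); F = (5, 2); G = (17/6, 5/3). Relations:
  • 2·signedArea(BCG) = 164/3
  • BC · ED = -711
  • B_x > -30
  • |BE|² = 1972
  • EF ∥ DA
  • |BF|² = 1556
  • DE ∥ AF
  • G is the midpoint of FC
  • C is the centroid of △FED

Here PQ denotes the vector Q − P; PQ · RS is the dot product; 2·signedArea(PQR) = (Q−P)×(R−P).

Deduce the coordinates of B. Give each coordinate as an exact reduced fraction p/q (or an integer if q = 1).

B = (-29, 22)

1. B_x = -29  [BC · ED = -711 ∩ 2·signedArea(BCG) = 164/3]
2. B_y = 22  [BC · ED = -711 ∩ 2·signedArea(BCG) = 164/3]
   → B = (-29, 22)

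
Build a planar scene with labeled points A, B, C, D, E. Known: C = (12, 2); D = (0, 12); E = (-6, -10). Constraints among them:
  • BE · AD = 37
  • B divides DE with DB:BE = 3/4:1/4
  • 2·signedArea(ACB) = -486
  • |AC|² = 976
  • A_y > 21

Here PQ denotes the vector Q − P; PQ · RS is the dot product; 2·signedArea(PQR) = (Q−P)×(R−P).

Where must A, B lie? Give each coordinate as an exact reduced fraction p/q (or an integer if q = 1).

A = (-12, 22)
B = (-9/2, -9/2)

1. B_x = -9/2  [B divides DE with DB:BE = 3/4:1/4]
2. B_y = -9/2  [B divides DE with DB:BE = 3/4:1/4]
   → B = (-9/2, -9/2)
3. A_x = -12  [2·signedArea(ACB) = -486 ∩ BE · AD = 37]
4. A_y = 22  [2·signedArea(ACB) = -486 ∩ BE · AD = 37]
   → A = (-12, 22)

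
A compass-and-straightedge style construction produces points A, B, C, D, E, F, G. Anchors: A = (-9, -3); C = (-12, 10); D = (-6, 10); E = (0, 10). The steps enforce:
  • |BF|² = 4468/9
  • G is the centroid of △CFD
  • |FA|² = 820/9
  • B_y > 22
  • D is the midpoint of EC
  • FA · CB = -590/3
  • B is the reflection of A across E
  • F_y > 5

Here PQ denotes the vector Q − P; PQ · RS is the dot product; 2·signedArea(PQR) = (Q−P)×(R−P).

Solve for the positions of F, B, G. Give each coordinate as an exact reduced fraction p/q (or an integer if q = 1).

B = (9, 23)
F = (-5, 17/3)
G = (-23/3, 77/9)

1. B_x = 9  [B is the reflection of A across E]
2. B_y = 23  [B is the reflection of A across E]
   → B = (9, 23)
3. F_x = -5  [line -21·x + -13·y + -94/3 = 0 ∩ |FA|² = 820/9]
4. F_y = 17/3  [line -21·x + -13·y + -94/3 = 0 ∩ |FA|² = 820/9]
   → F = (-5, 17/3)
5. G_x = -23/3  [G is the centroid of △CFD]
6. G_y = 77/9  [G is the centroid of △CFD]
   → G = (-23/3, 77/9)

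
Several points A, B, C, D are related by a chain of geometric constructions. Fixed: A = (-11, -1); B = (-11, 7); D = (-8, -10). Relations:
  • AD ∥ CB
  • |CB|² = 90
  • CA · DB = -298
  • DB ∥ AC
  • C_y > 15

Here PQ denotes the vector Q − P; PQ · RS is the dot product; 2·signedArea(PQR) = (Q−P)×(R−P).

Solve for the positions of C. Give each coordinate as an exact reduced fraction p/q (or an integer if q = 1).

1. C_x = -14  [AD ∥ CB ∩ DB ∥ AC]
2. C_y = 16  [AD ∥ CB ∩ DB ∥ AC]
   → C = (-14, 16)

C = (-14, 16)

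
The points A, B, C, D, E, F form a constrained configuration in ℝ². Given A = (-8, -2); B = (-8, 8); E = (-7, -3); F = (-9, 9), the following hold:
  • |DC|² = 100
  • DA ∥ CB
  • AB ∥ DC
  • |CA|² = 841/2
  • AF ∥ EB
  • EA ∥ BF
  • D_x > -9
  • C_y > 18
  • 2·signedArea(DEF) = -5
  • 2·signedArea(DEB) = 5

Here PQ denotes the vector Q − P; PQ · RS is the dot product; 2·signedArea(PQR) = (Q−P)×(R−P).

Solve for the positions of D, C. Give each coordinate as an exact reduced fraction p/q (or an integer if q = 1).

1. D_x = -17/2  [2·signedArea(DEF) = -5 ∩ 2·signedArea(DEB) = 5]
2. D_y = 17/2  [2·signedArea(DEF) = -5 ∩ 2·signedArea(DEB) = 5]
   → D = (-17/2, 17/2)
3. C_x = -17/2  [DA ∥ CB ∩ AB ∥ DC]
4. C_y = 37/2  [DA ∥ CB ∩ AB ∥ DC]
   → C = (-17/2, 37/2)

C = (-17/2, 37/2)
D = (-17/2, 17/2)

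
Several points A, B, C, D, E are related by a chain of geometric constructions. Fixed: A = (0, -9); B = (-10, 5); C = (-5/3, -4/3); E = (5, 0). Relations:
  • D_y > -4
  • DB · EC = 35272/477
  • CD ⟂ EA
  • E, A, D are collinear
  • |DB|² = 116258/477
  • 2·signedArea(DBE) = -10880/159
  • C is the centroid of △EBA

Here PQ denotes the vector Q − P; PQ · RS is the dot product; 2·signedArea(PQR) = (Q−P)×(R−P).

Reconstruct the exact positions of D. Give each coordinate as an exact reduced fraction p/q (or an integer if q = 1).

D = (455/159, -204/53)

1. D_x = 455/159  [E, A, D are collinear ∩ CD ⟂ EA]
2. D_y = -204/53  [E, A, D are collinear ∩ CD ⟂ EA]
   → D = (455/159, -204/53)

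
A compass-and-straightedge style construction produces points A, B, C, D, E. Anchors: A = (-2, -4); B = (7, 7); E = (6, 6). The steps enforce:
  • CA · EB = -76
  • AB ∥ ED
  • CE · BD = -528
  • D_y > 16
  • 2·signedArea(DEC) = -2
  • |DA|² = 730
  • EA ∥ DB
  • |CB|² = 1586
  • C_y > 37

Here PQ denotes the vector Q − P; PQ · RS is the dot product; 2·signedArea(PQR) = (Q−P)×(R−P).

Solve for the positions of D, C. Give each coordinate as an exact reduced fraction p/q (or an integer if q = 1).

C = (32, 38)
D = (15, 17)

1. D_x = 15  [EA ∥ DB ∩ AB ∥ ED]
2. D_y = 17  [EA ∥ DB ∩ AB ∥ ED]
   → D = (15, 17)
3. C_x = 32  [CE · BD = -528 ∩ CA · EB = -76]
4. C_y = 38  [CE · BD = -528 ∩ CA · EB = -76]
   → C = (32, 38)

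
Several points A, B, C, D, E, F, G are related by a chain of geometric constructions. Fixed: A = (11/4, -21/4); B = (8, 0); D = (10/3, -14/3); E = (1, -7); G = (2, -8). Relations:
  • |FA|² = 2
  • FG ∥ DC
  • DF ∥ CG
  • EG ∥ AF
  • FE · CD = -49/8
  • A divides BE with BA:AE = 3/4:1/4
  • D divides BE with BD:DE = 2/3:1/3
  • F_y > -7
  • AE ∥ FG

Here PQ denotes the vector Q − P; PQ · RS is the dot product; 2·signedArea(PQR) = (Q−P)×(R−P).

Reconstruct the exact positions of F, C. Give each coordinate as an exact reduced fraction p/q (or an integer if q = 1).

1. F_x = 15/4  [AE ∥ FG ∩ EG ∥ AF]
2. F_y = -25/4  [AE ∥ FG ∩ EG ∥ AF]
   → F = (15/4, -25/4)
3. C_x = 19/12  [DF ∥ CG ∩ FG ∥ DC]
4. C_y = -77/12  [DF ∥ CG ∩ FG ∥ DC]
   → C = (19/12, -77/12)

C = (19/12, -77/12)
F = (15/4, -25/4)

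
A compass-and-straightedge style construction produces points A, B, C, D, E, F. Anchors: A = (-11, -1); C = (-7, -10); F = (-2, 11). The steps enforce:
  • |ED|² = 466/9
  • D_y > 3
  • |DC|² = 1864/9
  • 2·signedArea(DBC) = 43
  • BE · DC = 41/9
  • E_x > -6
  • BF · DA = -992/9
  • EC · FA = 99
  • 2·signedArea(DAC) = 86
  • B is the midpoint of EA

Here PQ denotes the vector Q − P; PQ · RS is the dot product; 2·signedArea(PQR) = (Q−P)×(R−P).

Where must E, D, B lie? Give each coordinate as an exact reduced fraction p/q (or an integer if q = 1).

1. D_x = -11/3  [line 9·x + 4·y + 17 = 0 ∩ |DC|² = 1864/9]
2. D_y = 4  [line 9·x + 4·y + 17 = 0 ∩ |DC|² = 1864/9]
   → D = (-11/3, 4)
3. B_x = -49/6  [2·signedArea(DBC) = 43 ∩ BF · DA = -992/9]
4. B_y = -2  [2·signedArea(DBC) = 43 ∩ BF · DA = -992/9]
   → B = (-49/6, -2)
5. E_x = -16/3  [EC · FA = 99 ∩ B is the midpoint of EA]
6. E_y = -3  [EC · FA = 99 ∩ B is the midpoint of EA]
   → E = (-16/3, -3)

B = (-49/6, -2)
D = (-11/3, 4)
E = (-16/3, -3)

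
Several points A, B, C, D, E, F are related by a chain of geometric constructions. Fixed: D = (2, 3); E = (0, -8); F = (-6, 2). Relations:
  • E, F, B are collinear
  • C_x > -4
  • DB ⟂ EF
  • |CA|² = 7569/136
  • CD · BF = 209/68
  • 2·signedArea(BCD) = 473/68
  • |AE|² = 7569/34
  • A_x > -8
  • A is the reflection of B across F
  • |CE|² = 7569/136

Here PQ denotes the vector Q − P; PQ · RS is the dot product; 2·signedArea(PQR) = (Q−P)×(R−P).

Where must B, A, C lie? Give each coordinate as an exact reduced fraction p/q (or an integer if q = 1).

A = (-261/34, 163/34)
B = (-147/34, -27/34)
C = (-261/68, -109/68)

1. B_x = -147/34  [E, F, B are collinear ∩ DB ⟂ EF]
2. B_y = -27/34  [E, F, B are collinear ∩ DB ⟂ EF]
   → B = (-147/34, -27/34)
3. A_x = -261/34  [A is the reflection of B across F]
4. A_y = 163/34  [A is the reflection of B across F]
   → A = (-261/34, 163/34)
5. C_x = -261/68  [line 57/34·x + -95/34·y + 133/68 = 0 ∩ |CE|² = 7569/136]
6. C_y = -109/68  [line 57/34·x + -95/34·y + 133/68 = 0 ∩ |CE|² = 7569/136]
   → C = (-261/68, -109/68)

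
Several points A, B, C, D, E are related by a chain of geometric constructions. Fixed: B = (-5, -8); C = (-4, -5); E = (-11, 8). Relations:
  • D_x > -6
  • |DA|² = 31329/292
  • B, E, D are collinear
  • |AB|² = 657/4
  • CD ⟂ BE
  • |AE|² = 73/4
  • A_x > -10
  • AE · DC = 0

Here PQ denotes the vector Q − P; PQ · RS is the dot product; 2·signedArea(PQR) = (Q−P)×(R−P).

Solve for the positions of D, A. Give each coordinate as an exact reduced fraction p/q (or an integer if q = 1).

A = (-19/2, 4)
D = (-428/73, -416/73)

1. D_x = -428/73  [B, E, D are collinear ∩ CD ⟂ BE]
2. D_y = -416/73  [B, E, D are collinear ∩ CD ⟂ BE]
   → D = (-428/73, -416/73)
3. A_x = -19/2  [line -136/73·x + -51/73·y + -1088/73 = 0 ∩ |AE|² = 73/4]
4. A_y = 4  [line -136/73·x + -51/73·y + -1088/73 = 0 ∩ |AE|² = 73/4]
   → A = (-19/2, 4)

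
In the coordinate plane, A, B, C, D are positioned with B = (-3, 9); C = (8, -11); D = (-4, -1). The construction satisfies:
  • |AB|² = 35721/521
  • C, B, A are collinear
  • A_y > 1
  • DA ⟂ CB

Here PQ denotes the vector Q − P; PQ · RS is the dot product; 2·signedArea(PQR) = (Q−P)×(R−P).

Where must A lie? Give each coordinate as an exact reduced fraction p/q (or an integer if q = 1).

1. A_x = 516/521  [C, B, A are collinear ∩ DA ⟂ CB]
2. A_y = 909/521  [C, B, A are collinear ∩ DA ⟂ CB]
   → A = (516/521, 909/521)

A = (516/521, 909/521)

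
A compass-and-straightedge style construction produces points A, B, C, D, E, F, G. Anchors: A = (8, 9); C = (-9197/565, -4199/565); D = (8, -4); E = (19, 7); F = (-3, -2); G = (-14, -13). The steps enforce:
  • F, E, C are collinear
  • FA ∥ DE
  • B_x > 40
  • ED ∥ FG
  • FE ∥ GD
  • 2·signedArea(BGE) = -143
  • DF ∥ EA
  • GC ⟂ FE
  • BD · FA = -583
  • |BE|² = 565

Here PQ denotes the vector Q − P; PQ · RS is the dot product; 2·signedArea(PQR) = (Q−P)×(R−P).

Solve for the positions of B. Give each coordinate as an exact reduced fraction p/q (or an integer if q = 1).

1. B_x = 41  [2·signedArea(BGE) = -143 ∩ BD · FA = -583]
2. B_y = 16  [2·signedArea(BGE) = -143 ∩ BD · FA = -583]
   → B = (41, 16)

B = (41, 16)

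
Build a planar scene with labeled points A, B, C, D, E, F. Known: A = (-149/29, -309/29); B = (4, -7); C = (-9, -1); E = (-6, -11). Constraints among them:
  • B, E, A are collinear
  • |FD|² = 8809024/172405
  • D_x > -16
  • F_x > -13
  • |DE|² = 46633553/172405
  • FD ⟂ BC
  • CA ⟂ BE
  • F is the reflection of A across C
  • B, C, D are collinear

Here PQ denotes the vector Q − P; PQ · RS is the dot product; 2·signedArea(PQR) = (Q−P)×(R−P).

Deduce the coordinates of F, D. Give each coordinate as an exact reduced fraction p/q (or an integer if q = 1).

1. F_x = -373/29  [F is the reflection of A across C]
2. F_y = 251/29  [F is the reflection of A across C]
   → F = (-373/29, 251/29)
3. D_x = -94273/5945  [B, C, D are collinear ∩ FD ⟂ BC]
4. D_y = 12871/5945  [B, C, D are collinear ∩ FD ⟂ BC]
   → D = (-94273/5945, 12871/5945)

D = (-94273/5945, 12871/5945)
F = (-373/29, 251/29)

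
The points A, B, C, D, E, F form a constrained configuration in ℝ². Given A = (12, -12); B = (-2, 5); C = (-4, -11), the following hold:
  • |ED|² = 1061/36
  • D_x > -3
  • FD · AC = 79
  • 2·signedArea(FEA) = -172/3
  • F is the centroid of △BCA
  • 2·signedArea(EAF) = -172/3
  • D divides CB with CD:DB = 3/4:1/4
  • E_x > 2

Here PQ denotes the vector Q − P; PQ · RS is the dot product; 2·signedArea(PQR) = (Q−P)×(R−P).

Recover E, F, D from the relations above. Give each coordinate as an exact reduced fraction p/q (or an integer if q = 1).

D = (-5/2, 1)
E = (8/3, -2/3)
F = (2, -6)

1. F_x = 2  [F is the centroid of △BCA]
2. F_y = -6  [F is the centroid of △BCA]
   → F = (2, -6)
3. D_x = -5/2  [D divides CB with CD:DB = 3/4:1/4]
4. D_y = 1  [D divides CB with CD:DB = 3/4:1/4]
   → D = (-5/2, 1)
5. E_x = 8/3  [line -6·x + -10·y + 28/3 = 0 ∩ |ED|² = 1061/36]
6. E_y = -2/3  [line -6·x + -10·y + 28/3 = 0 ∩ |ED|² = 1061/36]
   → E = (8/3, -2/3)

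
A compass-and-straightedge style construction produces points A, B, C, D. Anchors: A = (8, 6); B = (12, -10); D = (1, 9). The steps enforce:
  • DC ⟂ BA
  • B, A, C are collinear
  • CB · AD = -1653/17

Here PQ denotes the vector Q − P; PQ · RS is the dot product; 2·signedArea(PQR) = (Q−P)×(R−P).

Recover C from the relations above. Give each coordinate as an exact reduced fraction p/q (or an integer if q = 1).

C = (117/17, 178/17)

1. C_x = 117/17  [B, A, C are collinear ∩ DC ⟂ BA]
2. C_y = 178/17  [B, A, C are collinear ∩ DC ⟂ BA]
   → C = (117/17, 178/17)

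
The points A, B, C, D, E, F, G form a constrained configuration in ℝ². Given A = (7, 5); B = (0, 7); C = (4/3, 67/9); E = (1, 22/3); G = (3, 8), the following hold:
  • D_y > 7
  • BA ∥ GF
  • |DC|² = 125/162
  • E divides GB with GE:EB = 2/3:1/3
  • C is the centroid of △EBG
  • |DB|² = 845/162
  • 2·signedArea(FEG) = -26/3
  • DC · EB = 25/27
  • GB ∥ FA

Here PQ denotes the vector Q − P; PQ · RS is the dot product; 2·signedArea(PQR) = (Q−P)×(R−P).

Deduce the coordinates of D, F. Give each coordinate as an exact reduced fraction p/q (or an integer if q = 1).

1. D_x = 13/6  [line 1·x + 1/3·y + -128/27 = 0 ∩ |DC|² = 125/162]
2. D_y = 139/18  [line 1·x + 1/3·y + -128/27 = 0 ∩ |DC|² = 125/162]
   → D = (13/6, 139/18)
3. F_x = 10  [GB ∥ FA ∩ BA ∥ GF]
4. F_y = 6  [GB ∥ FA ∩ BA ∥ GF]
   → F = (10, 6)

D = (13/6, 139/18)
F = (10, 6)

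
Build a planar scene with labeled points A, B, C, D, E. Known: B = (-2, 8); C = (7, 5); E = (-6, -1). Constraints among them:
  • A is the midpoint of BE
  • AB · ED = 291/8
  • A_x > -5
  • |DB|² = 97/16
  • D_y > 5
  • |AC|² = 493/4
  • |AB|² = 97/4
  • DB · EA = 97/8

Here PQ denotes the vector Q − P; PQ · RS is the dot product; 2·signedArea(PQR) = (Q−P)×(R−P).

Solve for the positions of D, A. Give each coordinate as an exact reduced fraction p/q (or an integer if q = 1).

A = (-4, 7/2)
D = (-3, 23/4)

1. A_x = -4  [A is the midpoint of BE]
2. A_y = 7/2  [A is the midpoint of BE]
   → A = (-4, 7/2)
3. D_x = -3  [line -2·x + -9/2·y + 159/8 = 0 ∩ |DB|² = 97/16]
4. D_y = 23/4  [line -2·x + -9/2·y + 159/8 = 0 ∩ |DB|² = 97/16]
   → D = (-3, 23/4)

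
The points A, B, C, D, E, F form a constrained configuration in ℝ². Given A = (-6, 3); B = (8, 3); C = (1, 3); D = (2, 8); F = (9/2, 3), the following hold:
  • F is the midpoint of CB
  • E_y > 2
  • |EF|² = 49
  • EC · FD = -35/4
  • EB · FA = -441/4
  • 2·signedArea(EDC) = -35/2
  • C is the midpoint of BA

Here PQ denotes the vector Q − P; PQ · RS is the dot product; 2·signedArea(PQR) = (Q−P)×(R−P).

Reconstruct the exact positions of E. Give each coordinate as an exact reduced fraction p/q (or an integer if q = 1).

E = (-5/2, 3)

1. E_x = -5/2  [2·signedArea(EDC) = -35/2 ∩ EC · FD = -35/4]
2. E_y = 3  [2·signedArea(EDC) = -35/2 ∩ EC · FD = -35/4]
   → E = (-5/2, 3)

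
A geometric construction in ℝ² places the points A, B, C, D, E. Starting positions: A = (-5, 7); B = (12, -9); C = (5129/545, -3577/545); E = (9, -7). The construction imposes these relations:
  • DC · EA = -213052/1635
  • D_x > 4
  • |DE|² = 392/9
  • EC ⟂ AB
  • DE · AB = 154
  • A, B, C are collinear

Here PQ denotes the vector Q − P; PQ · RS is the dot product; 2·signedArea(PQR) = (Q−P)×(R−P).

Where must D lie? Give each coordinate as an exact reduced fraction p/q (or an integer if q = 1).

D = (13/3, -7/3)

1. D_x = 13/3  [DE · AB = 154 ∩ DC · EA = -213052/1635]
2. D_y = -7/3  [DE · AB = 154 ∩ DC · EA = -213052/1635]
   → D = (13/3, -7/3)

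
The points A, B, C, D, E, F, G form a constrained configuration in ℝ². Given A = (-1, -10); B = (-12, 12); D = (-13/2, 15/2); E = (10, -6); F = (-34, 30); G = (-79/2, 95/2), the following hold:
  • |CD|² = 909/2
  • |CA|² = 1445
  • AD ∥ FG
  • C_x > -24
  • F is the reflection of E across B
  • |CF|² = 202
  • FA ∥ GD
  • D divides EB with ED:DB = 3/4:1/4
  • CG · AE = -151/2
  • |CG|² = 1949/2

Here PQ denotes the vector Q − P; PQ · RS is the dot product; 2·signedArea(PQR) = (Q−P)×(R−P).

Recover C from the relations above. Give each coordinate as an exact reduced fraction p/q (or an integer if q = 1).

1. C_x = -23  [line -11·x + -4·y + -169 = 0 ∩ |CG|² = 1949/2]
2. C_y = 21  [line -11·x + -4·y + -169 = 0 ∩ |CG|² = 1949/2]
   → C = (-23, 21)

C = (-23, 21)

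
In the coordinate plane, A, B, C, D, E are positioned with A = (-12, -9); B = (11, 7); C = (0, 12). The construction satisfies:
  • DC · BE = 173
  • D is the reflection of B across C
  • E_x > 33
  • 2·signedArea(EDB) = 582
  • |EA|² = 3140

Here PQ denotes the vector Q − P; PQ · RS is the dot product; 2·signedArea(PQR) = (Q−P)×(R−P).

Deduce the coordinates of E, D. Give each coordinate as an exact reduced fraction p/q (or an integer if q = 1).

D = (-11, 17)
E = (34, 23)

1. D_x = -11  [D is the reflection of B across C]
2. D_y = 17  [D is the reflection of B across C]
   → D = (-11, 17)
3. E_x = 34  [2·signedArea(EDB) = 582 ∩ DC · BE = 173]
4. E_y = 23  [2·signedArea(EDB) = 582 ∩ DC · BE = 173]
   → E = (34, 23)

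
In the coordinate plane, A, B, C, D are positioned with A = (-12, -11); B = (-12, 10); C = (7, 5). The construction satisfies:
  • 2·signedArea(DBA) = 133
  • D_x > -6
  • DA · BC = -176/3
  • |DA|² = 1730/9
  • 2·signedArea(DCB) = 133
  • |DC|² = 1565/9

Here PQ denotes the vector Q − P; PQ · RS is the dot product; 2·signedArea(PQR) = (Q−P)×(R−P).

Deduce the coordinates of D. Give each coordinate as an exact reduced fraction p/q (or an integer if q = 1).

1. D_x = -17/3  [2·signedArea(DCB) = 133 ∩ DA · BC = -176/3]
2. D_y = 4/3  [2·signedArea(DCB) = 133 ∩ DA · BC = -176/3]
   → D = (-17/3, 4/3)

D = (-17/3, 4/3)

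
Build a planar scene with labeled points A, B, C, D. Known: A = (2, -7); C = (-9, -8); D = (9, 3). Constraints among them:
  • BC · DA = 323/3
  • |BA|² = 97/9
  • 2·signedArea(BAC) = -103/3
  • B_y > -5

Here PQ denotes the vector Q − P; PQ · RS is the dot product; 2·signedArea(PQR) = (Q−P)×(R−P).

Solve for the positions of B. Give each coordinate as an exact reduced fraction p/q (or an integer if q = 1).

B = (2/3, -4)

1. B_x = 2/3  [BC · DA = 323/3 ∩ 2·signedArea(BAC) = -103/3]
2. B_y = -4  [BC · DA = 323/3 ∩ 2·signedArea(BAC) = -103/3]
   → B = (2/3, -4)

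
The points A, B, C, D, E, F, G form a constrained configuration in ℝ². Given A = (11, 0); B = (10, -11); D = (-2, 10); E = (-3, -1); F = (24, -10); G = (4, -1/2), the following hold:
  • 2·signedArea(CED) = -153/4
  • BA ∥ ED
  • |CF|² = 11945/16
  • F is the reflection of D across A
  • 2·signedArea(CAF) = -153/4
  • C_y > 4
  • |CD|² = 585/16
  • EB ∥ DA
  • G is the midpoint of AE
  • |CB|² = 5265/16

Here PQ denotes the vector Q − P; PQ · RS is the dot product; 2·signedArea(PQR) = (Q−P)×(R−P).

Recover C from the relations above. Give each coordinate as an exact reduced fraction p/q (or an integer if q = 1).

C = (1, 19/4)

1. C_x = 1  [2·signedArea(CAF) = -153/4 ∩ 2·signedArea(CED) = -153/4]
2. C_y = 19/4  [2·signedArea(CAF) = -153/4 ∩ 2·signedArea(CED) = -153/4]
   → C = (1, 19/4)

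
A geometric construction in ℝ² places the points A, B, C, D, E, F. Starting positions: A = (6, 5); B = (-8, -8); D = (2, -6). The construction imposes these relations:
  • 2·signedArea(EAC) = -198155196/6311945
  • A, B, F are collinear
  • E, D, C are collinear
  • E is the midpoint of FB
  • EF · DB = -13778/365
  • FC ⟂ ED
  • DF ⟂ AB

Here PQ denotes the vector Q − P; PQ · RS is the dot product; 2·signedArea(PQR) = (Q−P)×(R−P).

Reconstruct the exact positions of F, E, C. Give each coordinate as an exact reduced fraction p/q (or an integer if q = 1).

1. F_x = -596/365  [A, B, F are collinear ∩ DF ⟂ AB]
2. F_y = -762/365  [A, B, F are collinear ∩ DF ⟂ AB]
   → F = (-596/365, -762/365)
3. E_x = -1758/365  [E is the midpoint of FB]
4. E_y = -1841/365  [E is the midpoint of FB]
   → E = (-1758/365, -1841/365)
5. C_x = -13261262/6311945  [E, D, C are collinear ∩ FC ⟂ ED]
6. C_y = -34240674/6311945  [E, D, C are collinear ∩ FC ⟂ ED]
   → C = (-13261262/6311945, -34240674/6311945)

C = (-13261262/6311945, -34240674/6311945)
E = (-1758/365, -1841/365)
F = (-596/365, -762/365)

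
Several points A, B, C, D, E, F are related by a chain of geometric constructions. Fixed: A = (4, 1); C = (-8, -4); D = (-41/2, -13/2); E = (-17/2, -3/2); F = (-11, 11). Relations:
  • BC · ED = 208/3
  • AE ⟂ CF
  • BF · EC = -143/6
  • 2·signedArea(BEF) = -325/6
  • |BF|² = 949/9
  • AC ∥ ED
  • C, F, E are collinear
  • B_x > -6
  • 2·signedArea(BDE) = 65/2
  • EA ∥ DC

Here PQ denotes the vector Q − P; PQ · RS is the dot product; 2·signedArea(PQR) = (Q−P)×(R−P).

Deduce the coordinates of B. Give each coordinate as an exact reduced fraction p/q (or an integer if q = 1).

1. B_x = -5  [2·signedArea(BEF) = -325/6 ∩ BF · EC = -143/6]
2. B_y = 8/3  [2·signedArea(BEF) = -325/6 ∩ BF · EC = -143/6]
   → B = (-5, 8/3)

B = (-5, 8/3)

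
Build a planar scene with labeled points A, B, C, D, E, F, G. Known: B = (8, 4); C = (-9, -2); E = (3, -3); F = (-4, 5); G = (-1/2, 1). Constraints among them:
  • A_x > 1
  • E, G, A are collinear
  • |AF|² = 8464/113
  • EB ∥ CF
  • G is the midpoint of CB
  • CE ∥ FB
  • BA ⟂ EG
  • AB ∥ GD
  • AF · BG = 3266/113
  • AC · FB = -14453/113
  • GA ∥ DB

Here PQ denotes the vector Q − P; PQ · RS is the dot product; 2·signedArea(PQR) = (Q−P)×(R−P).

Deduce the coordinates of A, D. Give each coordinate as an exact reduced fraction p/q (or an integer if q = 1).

1. A_x = 192/113  [E, G, A are collinear ∩ BA ⟂ EG]
2. A_y = -171/113  [E, G, A are collinear ∩ BA ⟂ EG]
   → A = (192/113, -171/113)
3. D_x = 1311/226  [GA ∥ DB ∩ AB ∥ GD]
4. D_y = 736/113  [GA ∥ DB ∩ AB ∥ GD]
   → D = (1311/226, 736/113)

A = (192/113, -171/113)
D = (1311/226, 736/113)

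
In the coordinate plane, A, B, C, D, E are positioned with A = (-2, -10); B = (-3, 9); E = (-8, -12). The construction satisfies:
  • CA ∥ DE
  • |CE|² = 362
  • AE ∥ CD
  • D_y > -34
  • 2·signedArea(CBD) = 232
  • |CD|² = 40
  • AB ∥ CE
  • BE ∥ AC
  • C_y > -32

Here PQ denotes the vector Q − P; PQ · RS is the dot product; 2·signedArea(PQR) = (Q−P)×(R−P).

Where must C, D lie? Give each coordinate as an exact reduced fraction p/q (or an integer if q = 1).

1. C_x = -7  [AB ∥ CE ∩ BE ∥ AC]
2. C_y = -31  [AB ∥ CE ∩ BE ∥ AC]
   → C = (-7, -31)
3. D_x = -13  [CA ∥ DE ∩ AE ∥ CD]
4. D_y = -33  [CA ∥ DE ∩ AE ∥ CD]
   → D = (-13, -33)

C = (-7, -31)
D = (-13, -33)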